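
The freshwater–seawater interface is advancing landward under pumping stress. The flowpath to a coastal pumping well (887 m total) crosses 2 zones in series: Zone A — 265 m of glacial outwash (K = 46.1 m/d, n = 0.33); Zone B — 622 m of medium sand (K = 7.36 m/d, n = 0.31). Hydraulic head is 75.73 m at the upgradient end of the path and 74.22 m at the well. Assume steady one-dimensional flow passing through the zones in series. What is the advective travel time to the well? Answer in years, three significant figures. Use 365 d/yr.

Total head drop ΔH = 75.73 − 74.22 = 1.51 m
Continuity: the same q passes through each zone, so ΔH = q·Σ(L_j/K_j) — the zones act as resistances in series.
Σ(L/K) = 265/46.1 + 622/7.36 = 5.748 + 84.51 = 90.26 d
q = ΔH / Σ(L/K) = 1.51 / 90.26 = 0.01673 m/d (same in every zone)
Zone A: v = q/n = 0.01673/0.33 = 0.05070 m/d → t_A = 265/0.05070 = 5227 d
Zone B: v = q/n = 0.01673/0.31 = 0.05397 m/d → t_B = 622/0.05397 = 11530 d
Total t = 5227 + 11530 = 16750 d
   = 16750 / 365 = 45.9 yr

45.9 years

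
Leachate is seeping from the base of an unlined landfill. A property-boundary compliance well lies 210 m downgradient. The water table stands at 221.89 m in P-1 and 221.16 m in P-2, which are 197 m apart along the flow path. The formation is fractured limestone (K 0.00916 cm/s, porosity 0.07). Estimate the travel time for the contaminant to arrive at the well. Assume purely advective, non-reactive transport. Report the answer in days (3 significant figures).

Hydraulic gradient i = (221.89 − 221.16) / 197 = 0.73 / 197 = 0.003706
K = 0.00916 cm/s × 864 = 7.914 m/d
Darcy flux q = K·i = 7.914 × 0.003706 = 0.02933 m/d
Seepage velocity v = q / n = 0.02933 / 0.07 = 0.4190 m/d
t = L / v = 210 / 0.4190 = 501.2 d

501 days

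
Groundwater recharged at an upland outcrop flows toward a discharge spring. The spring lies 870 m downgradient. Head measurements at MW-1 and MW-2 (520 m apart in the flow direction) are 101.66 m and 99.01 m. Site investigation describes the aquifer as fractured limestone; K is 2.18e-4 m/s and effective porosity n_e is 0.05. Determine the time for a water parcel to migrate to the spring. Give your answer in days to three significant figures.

453 days

Hydraulic gradient i = (101.66 − 99.01) / 520 = 2.65 / 520 = 0.005096
K = 2.18e-4 m/s × 86400 s/d = 18.84 m/d
q = Ki = 18.84 × 0.005096 = 0.09599 m/d
v_s = q/n_e = 0.09599/0.05 = 1.920 m/d
t = L / v = 870 / 1.920 = 453.2 d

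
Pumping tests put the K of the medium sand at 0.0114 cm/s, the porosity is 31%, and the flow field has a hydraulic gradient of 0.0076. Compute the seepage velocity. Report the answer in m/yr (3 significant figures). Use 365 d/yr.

K = 0.0114 cm/s × 864 = 9.850 m/d
q = Ki = 9.850 × 0.0076 = 0.07486 m/d
Seepage velocity v = q / n = 0.07486 / 0.31 = 0.2415 m/d
   = 0.2415 × 365 = 88.1 m/yr

88.1 m/yr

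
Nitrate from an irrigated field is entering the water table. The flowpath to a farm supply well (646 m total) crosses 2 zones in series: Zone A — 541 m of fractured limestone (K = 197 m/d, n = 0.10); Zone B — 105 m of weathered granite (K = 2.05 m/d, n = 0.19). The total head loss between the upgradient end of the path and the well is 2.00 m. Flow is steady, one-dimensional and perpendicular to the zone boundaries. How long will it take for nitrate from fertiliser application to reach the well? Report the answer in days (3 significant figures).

2000 days

Steady 1-D flow in series ⇒ the Darcy flux q is identical in every zone and the zone head losses add (resistances L/K in series).
Σ(L/K) = 541/197 + 105/2.05 = 2.746 + 51.22 = 53.97 d
q = ΔH / Σ(L/K) = 2.00 / 53.97 = 0.03706 m/d (same in every zone)
Zone A: v = q/n = 0.03706/0.10 = 0.3706 m/d → t_A = 541/0.3706 = 1460 d
Zone B: v = q/n = 0.03706/0.19 = 0.1951 m/d → t_B = 105/0.1951 = 538.3 d
Total t = 1460 + 538.3 = 1998 d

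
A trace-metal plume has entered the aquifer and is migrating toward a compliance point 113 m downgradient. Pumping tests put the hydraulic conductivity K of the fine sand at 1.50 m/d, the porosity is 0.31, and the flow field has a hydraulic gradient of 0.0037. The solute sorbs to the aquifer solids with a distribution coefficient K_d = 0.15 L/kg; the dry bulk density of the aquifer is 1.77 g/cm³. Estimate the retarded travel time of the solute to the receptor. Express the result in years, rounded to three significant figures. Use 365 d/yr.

q = Ki = 1.50 × 0.0037 = 0.005550 m/d
Seepage velocity v = q / n = 0.005550 / 0.31 = 0.01790 m/d
Retardation R = 1 + ρ_b·K_d/n = 1 + 1.77×0.15/0.31 = 1.856
Contaminant velocity v_c = v/R = 0.01790/1.856 = 0.009644 m/d
t = L/v_c = 113/0.009644 = 11720 d
   = 11720/365 = 32.1 yr

32.1 years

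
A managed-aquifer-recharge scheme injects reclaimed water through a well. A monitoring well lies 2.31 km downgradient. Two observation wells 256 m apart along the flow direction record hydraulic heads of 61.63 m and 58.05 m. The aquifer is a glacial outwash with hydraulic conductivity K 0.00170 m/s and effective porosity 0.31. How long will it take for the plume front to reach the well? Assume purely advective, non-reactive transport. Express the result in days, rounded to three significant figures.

349 days

Hydraulic gradient i = (61.63 − 58.05) / 256 = 3.58 / 256 = 0.01398
K = 0.00170 m/s × 86400 s/d = 146.9 m/d
q = Ki = 146.9 × 0.01398 = 2.054 m/d
v = Ki/n = 146.9·0.01398/0.31 = 6.626 m/d
L = 2.31 km = 2310 m
t = L / v = 2310 / 6.626 = 348.6 d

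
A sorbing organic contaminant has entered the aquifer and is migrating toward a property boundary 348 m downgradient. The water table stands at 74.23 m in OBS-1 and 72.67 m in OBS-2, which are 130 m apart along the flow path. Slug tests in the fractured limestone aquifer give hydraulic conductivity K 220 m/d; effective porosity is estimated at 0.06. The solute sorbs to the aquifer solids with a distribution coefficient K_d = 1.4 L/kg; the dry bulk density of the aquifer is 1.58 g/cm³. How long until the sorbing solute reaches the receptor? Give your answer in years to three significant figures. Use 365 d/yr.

Hydraulic gradient i = (74.23 − 72.67) / 130 = 1.56 / 130 = 0.01200
Darcy flux q = K·i = 220 × 0.01200 = 2.640 m/d
v = Ki/n = 220·0.01200/0.06 = 44.00 m/d
Retardation R = 1 + ρ_b·K_d/n = 1 + 1.58×1.4/0.06 = 37.87
Contaminant velocity v_c = v/R = 44.00/37.87 = 1.162 m/d
t = L/v_c = 348/1.162 = 299.5 d
   = 299.5/365 = 0.821 yr

0.821 years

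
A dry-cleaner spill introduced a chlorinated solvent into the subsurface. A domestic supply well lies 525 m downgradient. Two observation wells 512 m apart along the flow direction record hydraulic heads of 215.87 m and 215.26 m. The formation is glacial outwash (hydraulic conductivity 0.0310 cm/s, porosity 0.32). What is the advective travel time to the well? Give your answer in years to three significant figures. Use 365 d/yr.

14.4 years

Hydraulic gradient i = (215.87 − 215.26) / 512 = 0.61 / 512 = 0.001191
K = 0.0310 cm/s × 864 = 26.78 m/d
Darcy flux q = K·i = 26.78 × 0.001191 = 0.03191 m/d
v = Ki/n = 26.78·0.001191/0.32 = 0.09972 m/d
t = L / v = 525 / 0.09972 = 5265 d
   = 5265 / 365 = 14.4 yr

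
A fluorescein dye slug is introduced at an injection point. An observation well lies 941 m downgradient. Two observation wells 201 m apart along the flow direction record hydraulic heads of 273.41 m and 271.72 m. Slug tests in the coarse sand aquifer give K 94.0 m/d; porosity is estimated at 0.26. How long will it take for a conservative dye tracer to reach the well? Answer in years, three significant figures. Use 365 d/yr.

Hydraulic gradient i = (273.41 − 271.72) / 201 = 1.69 / 201 = 0.008408
q = Ki = 94.0 × 0.008408 = 0.7903 m/d
Seepage velocity v = q / n = 0.7903 / 0.26 = 3.040 m/d
t = L / v = 941 / 3.040 = 309.6 d
   = 309.6 / 365 = 0.848 yr

0.848 years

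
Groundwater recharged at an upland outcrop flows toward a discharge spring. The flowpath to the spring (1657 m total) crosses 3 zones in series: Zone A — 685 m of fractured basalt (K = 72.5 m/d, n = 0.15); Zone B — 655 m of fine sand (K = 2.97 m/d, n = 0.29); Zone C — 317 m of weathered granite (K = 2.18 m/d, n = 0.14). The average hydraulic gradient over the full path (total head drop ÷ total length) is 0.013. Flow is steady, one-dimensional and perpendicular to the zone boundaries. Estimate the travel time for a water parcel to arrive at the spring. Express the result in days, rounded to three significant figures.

Steady 1-D flow in series ⇒ the Darcy flux q is identical in every zone and the zone head losses add (resistances L/K in series).
Σ(L/K) = 685/72.5 + 655/2.97 + 317/2.18 = 9.448 + 220.5 + 145.4 = 375.4 d
K_eq = L_total / Σ(L/K) = 1657 / 375.4 = 4.414 m/d
q = K_eq · i = 4.414 × 0.013 = 0.05738 m/d (same in every zone)
Zone A: v = q/n = 0.05738/0.15 = 0.3825 m/d → t_A = 685/0.3825 = 1791 d
Zone B: v = q/n = 0.05738/0.29 = 0.1979 m/d → t_B = 655/0.1979 = 3310 d
Zone C: v = q/n = 0.05738/0.14 = 0.4099 m/d → t_C = 317/0.4099 = 773.4 d
Total t = 1791 + 3310 + 773.4 = 5874 d

5870 days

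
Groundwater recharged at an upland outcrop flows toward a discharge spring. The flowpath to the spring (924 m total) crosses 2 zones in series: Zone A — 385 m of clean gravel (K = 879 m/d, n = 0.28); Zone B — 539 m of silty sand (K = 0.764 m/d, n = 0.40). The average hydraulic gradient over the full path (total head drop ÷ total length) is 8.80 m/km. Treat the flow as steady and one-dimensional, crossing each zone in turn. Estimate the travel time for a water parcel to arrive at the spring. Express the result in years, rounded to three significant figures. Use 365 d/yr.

Continuity: the same q passes through each zone, so ΔH = q·Σ(L_j/K_j) — the zones act as resistances in series.
Σ(L/K) = 385/879 + 539/0.764 = 0.4380 + 705.5 = 705.9 d
K_eq = L_total / Σ(L/K) = 924 / 705.9 = 1.309 m/d
q = K_eq · i = 1.309 × 0.0088 = 0.01152 m/d (same in every zone)
Zone A: v = q/n = 0.01152/0.28 = 0.04114 m/d → t_A = 385/0.04114 = 9359 d
Zone B: v = q/n = 0.01152/0.40 = 0.02880 m/d → t_B = 539/0.02880 = 18720 d
Total t = 9359 + 18720 = 28080 d
   = 28080 / 365 = 76.9 yr

76.9 years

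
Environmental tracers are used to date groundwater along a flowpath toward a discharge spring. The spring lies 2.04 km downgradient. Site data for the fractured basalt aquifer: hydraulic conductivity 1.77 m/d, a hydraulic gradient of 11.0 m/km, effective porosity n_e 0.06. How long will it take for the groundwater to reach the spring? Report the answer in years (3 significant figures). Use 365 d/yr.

17.2 years

Specific discharge q = 1.77 × 0.011 = 0.01947 m/d
v_s = q/n_e = 0.01947/0.06 = 0.3245 m/d
L = 2.04 km = 2040 m
t = L / v = 2040 / 0.3245 = 6287 d
   = 6287 / 365 = 17.2 yr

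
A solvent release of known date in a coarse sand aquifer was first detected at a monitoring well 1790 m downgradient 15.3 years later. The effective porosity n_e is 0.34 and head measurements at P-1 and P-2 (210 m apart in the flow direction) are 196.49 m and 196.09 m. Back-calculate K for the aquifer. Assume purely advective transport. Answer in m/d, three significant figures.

57.2 m/d

Hydraulic gradient i = (196.49 − 196.09) / 210 = 0.40 / 210 = 0.001905
t = 15.3 years = 5585 d
v = L / t = 1790 / 5585 = 0.3205 m/d
K = v · n / i = 0.3205 × 0.34 / 0.001905 = 57.2 m/d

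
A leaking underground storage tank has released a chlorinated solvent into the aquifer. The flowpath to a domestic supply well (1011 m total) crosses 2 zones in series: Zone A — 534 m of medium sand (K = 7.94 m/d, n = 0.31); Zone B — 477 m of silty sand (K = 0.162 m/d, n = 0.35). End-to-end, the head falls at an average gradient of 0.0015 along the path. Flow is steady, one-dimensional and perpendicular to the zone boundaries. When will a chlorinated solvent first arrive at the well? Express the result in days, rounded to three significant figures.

660000 days

Continuity: the same q passes through each zone, so ΔH = q·Σ(L_j/K_j) — the zones act as resistances in series.
Σ(L/K) = 534/7.94 + 477/0.162 = 67.25 + 2944 = 3012 d
K_eq = L_total / Σ(L/K) = 1011 / 3012 = 0.3357 m/d
q = K_eq · i = 0.3357 × 0.0015 = 5.035e-4 m/d (same in every zone)
Zone A: v = q/n = 5.035e-4/0.31 = 0.001624 m/d → t_A = 534/0.001624 = 328800 d
Zone B: v = q/n = 5.035e-4/0.35 = 0.001439 m/d → t_B = 477/0.001439 = 331600 d
Total t = 328800 + 331600 = 660300 d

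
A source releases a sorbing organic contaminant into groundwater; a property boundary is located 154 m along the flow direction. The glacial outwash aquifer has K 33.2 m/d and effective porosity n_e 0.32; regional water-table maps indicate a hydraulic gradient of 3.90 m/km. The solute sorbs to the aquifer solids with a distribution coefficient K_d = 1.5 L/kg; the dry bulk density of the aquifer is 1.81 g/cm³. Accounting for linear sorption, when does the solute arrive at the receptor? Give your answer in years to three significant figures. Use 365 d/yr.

9.89 years

Specific discharge q = 33.2 × 0.0039 = 0.1295 m/d
Average linear velocity = 0.1295 / 0.32 = 0.4046 m/d
Retardation R = 1 + ρ_b·K_d/n = 1 + 1.81×1.5/0.32 = 9.484
Contaminant velocity v_c = v/R = 0.4046/9.484 = 0.04266 m/d
t = L/v_c = 154/0.04266 = 3610 d
   = 3610/365 = 9.89 yr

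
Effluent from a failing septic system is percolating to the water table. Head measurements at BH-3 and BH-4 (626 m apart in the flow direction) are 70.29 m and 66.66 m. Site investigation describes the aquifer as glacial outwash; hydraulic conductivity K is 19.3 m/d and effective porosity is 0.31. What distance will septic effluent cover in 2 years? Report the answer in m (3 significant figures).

264 m

Hydraulic gradient i = (70.29 − 66.66) / 626 = 3.63 / 626 = 0.005799
q = Ki = 19.3 × 0.005799 = 0.1119 m/d
Seepage velocity v = q / n = 0.1119 / 0.31 = 0.3610 m/d
T = 2 yr × 365 = 730 d
L = v × T = 0.3610 × 730 = 263.5 m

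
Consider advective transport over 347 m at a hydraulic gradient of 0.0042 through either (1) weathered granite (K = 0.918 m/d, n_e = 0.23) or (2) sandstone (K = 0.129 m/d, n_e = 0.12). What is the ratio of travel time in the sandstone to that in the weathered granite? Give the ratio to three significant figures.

Unit 1 (weathered granite): v = 0.918×0.0042/0.23 = 0.01676 m/d, t = 347/0.01676 = 20700 d
Unit 2 (sandstone): v = 0.129×0.0042/0.12 = 0.004515 m/d, t = 347/0.004515 = 76850 d
t(sandstone) / t(weathered granite) = 76850/20700 = 3.71

3.71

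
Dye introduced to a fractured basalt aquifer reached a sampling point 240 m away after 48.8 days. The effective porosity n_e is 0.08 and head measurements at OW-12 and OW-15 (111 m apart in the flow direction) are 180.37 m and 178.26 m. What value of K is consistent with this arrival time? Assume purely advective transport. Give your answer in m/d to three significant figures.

Hydraulic gradient i = (180.37 − 178.26) / 111 = 2.11 / 111 = 0.01901
v = L / t = 240 / 48.8 = 4.918 m/d
K = v · n / i = 4.918 × 0.08 / 0.01901 = 20.7 m/d

20.7 m/d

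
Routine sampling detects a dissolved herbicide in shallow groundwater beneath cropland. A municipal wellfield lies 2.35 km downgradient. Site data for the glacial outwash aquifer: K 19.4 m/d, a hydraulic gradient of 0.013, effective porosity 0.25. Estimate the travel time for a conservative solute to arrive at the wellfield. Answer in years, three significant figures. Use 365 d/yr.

6.38 years

Darcy flux q = K·i = 19.4 × 0.013 = 0.2522 m/d
Average linear velocity = 0.2522 / 0.25 = 1.009 m/d
L = 2.35 km = 2350 m
t = L / v = 2350 / 1.009 = 2330 d
   = 2330 / 365 = 6.38 yr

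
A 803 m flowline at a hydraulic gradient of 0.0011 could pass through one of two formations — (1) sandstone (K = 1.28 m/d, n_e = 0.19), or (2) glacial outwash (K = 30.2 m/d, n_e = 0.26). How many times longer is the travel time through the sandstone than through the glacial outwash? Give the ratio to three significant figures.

Unit 1 (sandstone): v = 1.28×0.0011/0.19 = 0.007411 m/d, t = 803/0.007411 = 108400 d
Unit 2 (glacial outwash): v = 30.2×0.0011/0.26 = 0.1278 m/d, t = 803/0.1278 = 6285 d
t(sandstone) / t(glacial outwash) = 108400/6285 = 17.2

17.2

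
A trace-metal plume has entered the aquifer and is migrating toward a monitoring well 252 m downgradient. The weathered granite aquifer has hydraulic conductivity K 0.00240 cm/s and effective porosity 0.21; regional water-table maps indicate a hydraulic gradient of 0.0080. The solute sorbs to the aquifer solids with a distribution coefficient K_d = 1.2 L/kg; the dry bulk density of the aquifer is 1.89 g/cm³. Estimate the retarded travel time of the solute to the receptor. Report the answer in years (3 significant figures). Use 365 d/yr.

103 years

K = 0.00240 cm/s × 864 = 2.074 m/d
Darcy flux q = K·i = 2.074 × 0.0080 = 0.01659 m/d
Seepage velocity v = q / n = 0.01659 / 0.21 = 0.07899 m/d
Retardation R = 1 + ρ_b·K_d/n = 1 + 1.89×1.2/0.21 = 11.80
Contaminant velocity v_c = v/R = 0.07899/11.80 = 0.006694 m/d
t = L/v_c = 252/0.006694 = 37640 d
   = 37640/365 = 103 yr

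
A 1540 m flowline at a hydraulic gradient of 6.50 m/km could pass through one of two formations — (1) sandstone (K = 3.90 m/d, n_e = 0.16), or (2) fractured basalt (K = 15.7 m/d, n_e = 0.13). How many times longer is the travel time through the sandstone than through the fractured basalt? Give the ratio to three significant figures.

4.95

Unit 1 (sandstone): v = 3.90×0.0065/0.16 = 0.1584 m/d, t = 1540/0.1584 = 9720 d
Unit 2 (fractured basalt): v = 15.7×0.0065/0.13 = 0.7850 m/d, t = 1540/0.7850 = 1962 d
t(sandstone) / t(fractured basalt) = 9720/1962 = 4.95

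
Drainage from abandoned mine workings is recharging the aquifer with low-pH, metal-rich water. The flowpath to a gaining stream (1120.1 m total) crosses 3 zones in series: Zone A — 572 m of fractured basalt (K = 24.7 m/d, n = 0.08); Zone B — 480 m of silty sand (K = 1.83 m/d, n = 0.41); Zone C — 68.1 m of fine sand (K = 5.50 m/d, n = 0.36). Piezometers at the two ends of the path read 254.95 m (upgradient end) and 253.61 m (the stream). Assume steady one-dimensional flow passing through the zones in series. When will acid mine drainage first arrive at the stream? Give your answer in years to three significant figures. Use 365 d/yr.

163 years

Total head drop ΔH = 254.95 − 253.61 = 1.34 m
Steady 1-D flow in series ⇒ the Darcy flux q is identical in every zone and the zone head losses add (resistances L/K in series).
Σ(L/K) = 572/24.7 + 480/1.83 + 68.1/5.50 = 23.16 + 262.3 + 12.38 = 297.8 d
q = ΔH / Σ(L/K) = 1.34 / 297.8 = 0.004499 m/d (same in every zone)
Zone A: v = q/n = 0.004499/0.08 = 0.05624 m/d → t_A = 572/0.05624 = 10170 d
Zone B: v = q/n = 0.004499/0.41 = 0.01097 m/d → t_B = 480/0.01097 = 43740 d
Zone C: v = q/n = 0.004499/0.36 = 0.01250 m/d → t_C = 68.1/0.01250 = 5449 d
Total t = 10170 + 43740 + 5449 = 59360 d
   = 59360 / 365 = 163 yr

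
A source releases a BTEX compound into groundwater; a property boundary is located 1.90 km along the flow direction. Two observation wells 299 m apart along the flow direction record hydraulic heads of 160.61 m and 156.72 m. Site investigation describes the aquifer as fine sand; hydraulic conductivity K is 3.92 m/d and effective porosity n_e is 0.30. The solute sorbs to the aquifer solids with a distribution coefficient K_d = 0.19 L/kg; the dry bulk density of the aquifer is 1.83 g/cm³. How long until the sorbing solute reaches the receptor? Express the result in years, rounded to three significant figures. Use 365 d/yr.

66.1 years

Hydraulic gradient i = (160.61 − 156.72) / 299 = 3.89 / 299 = 0.01301
Specific discharge q = 3.92 × 0.01301 = 0.05100 m/d
v = Ki/n = 3.92·0.01301/0.30 = 0.1700 m/d
Retardation R = 1 + ρ_b·K_d/n = 1 + 1.83×0.19/0.30 = 2.159
Contaminant velocity v_c = v/R = 0.1700/2.159 = 0.07874 m/d
L = 1.90 km = 1900 m
t = L/v_c = 1900/0.07874 = 24130 d
   = 24130/365 = 66.1 yr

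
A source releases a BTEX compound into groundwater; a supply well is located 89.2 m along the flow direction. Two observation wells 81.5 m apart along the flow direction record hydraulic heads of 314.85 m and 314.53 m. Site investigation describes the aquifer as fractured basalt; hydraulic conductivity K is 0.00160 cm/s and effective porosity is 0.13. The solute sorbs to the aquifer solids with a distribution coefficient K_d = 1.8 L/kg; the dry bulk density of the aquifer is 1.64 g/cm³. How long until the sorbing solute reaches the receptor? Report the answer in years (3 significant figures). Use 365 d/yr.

139 years

Hydraulic gradient i = (314.85 − 314.53) / 81.5 = 0.32 / 81.5 = 0.003926
K = 0.00160 cm/s × 864 = 1.382 m/d
Darcy flux q = K·i = 1.382 × 0.003926 = 0.005428 m/d
Seepage velocity v = q / n = 0.005428 / 0.13 = 0.04175 m/d
Retardation R = 1 + ρ_b·K_d/n = 1 + 1.64×1.8/0.13 = 23.71
Contaminant velocity v_c = v/R = 0.04175/23.71 = 0.001761 m/d
t = L/v_c = 89.2/0.001761 = 50650 d
   = 50650/365 = 139 yr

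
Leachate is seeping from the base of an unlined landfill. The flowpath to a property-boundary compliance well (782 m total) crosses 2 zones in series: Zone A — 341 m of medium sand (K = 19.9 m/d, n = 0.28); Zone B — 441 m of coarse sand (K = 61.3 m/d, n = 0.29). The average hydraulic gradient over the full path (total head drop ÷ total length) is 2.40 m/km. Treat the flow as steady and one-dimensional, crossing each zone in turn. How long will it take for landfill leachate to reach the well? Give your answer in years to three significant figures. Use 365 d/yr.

7.93 years

Steady 1-D flow in series ⇒ the Darcy flux q is identical in every zone and the zone head losses add (resistances L/K in series).
Σ(L/K) = 341/19.9 + 441/61.3 = 17.14 + 7.194 = 24.33 d
K_eq = L_total / Σ(L/K) = 782 / 24.33 = 32.14 m/d
q = K_eq · i = 32.14 × 0.0024 = 0.07714 m/d (same in every zone)
Zone A: v = q/n = 0.07714/0.28 = 0.2755 m/d → t_A = 341/0.2755 = 1238 d
Zone B: v = q/n = 0.07714/0.29 = 0.2660 m/d → t_B = 441/0.2660 = 1658 d
Total t = 1238 + 1658 = 2896 d
   = 2896 / 365 = 7.93 yr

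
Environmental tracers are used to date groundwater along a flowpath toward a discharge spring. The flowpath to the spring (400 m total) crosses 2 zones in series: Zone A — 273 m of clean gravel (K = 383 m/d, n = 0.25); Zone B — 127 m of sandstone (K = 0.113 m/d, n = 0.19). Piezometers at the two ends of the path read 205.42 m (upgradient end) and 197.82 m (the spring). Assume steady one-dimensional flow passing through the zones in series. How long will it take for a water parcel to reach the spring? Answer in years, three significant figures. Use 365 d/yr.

Total head drop ΔH = 205.42 − 197.82 = 7.60 m
Steady 1-D flow in series ⇒ the Darcy flux q is identical in every zone and the zone head losses add (resistances L/K in series).
Σ(L/K) = 273/383 + 127/0.113 = 0.7128 + 1124 = 1125 d
q = ΔH / Σ(L/K) = 7.60 / 1125 = 0.006758 m/d (same in every zone)
Zone A: v = q/n = 0.006758/0.25 = 0.02703 m/d → t_A = 273/0.02703 = 10100 d
Zone B: v = q/n = 0.006758/0.19 = 0.03557 m/d → t_B = 127/0.03557 = 3571 d
Total t = 10100 + 3571 = 13670 d
   = 13670 / 365 = 37.5 yr

37.5 years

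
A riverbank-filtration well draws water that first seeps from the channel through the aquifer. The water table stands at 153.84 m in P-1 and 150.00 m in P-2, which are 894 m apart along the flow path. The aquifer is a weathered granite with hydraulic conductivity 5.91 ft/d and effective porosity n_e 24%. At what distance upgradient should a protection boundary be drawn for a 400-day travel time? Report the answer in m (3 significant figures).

12.9 m

Hydraulic gradient i = (153.84 − 150.00) / 894 = 3.84 / 894 = 0.004295
K = 5.91 ft/d × 0.3048 = 1.801 m/d
q = Ki = 1.801 × 0.004295 = 0.007737 m/d
Seepage velocity v = q / n = 0.007737 / 0.24 = 0.03224 m/d
L = v × T = 0.03224 × 400 = 12.90 m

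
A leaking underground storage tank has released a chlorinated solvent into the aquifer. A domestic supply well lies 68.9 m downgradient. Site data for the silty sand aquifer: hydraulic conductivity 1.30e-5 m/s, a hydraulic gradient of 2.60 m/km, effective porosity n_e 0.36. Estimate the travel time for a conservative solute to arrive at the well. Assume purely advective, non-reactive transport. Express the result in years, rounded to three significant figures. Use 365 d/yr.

23.3 years

K = 1.30e-5 m/s × 86400 s/d = 1.123 m/d
Darcy flux q = K·i = 1.123 × 0.0026 = 0.002920 m/d
Average linear velocity = 0.002920 / 0.36 = 0.008112 m/d
t = L / v = 68.9 / 0.008112 = 8494 d
   = 8494 / 365 = 23.3 yr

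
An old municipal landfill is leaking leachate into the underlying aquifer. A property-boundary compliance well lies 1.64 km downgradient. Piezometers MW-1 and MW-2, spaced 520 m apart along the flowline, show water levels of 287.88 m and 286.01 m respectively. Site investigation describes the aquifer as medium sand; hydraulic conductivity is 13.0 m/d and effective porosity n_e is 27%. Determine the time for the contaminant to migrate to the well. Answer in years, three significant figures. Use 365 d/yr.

25.9 years

Hydraulic gradient i = (287.88 − 286.01) / 520 = 1.87 / 520 = 0.003596
q = Ki = 13.0 × 0.003596 = 0.04675 m/d
Average linear velocity = 0.04675 / 0.27 = 0.1731 m/d
L = 1.64 km = 1640 m
t = L / v = 1640 / 0.1731 = 9472 d
   = 9472 / 365 = 25.9 yr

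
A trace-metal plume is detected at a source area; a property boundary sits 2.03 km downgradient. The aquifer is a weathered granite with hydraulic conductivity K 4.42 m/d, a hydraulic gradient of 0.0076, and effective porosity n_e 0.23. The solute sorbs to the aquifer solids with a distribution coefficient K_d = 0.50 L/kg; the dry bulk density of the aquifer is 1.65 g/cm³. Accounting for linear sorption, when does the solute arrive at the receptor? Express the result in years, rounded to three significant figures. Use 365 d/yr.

175 years

Darcy flux q = K·i = 4.42 × 0.0076 = 0.03359 m/d
v = Ki/n = 4.42·0.0076/0.23 = 0.1461 m/d
Retardation R = 1 + ρ_b·K_d/n = 1 + 1.65×0.50/0.23 = 4.587
Contaminant velocity v_c = v/R = 0.1461/4.587 = 0.03184 m/d
L = 2.03 km = 2030 m
t = L/v_c = 2030/0.03184 = 63750 d
   = 63750/365 = 175 yr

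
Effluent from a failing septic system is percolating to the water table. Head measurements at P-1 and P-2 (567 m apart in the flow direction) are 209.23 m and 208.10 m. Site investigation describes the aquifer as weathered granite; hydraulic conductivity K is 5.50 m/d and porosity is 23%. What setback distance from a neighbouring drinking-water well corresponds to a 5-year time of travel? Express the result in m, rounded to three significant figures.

Hydraulic gradient i = (209.23 − 208.10) / 567 = 1.13 / 567 = 0.001993
Darcy flux q = K·i = 5.50 × 0.001993 = 0.01096 m/d
v_s = q/n_e = 0.01096/0.23 = 0.04766 m/d
T = 5 yr × 365 = 1825 d
L = v × T = 0.04766 × 1825 = 86.97 m

87.0 m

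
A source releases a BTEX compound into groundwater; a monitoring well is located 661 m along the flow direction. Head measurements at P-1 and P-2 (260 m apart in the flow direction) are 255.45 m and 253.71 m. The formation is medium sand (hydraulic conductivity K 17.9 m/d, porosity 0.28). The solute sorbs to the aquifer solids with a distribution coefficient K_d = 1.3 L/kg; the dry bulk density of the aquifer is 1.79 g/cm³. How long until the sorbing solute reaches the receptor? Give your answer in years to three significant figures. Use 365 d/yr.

Hydraulic gradient i = (255.45 − 253.71) / 260 = 1.74 / 260 = 0.006692
Specific discharge q = 17.9 × 0.006692 = 0.1198 m/d
Average linear velocity = 0.1198 / 0.28 = 0.4278 m/d
Retardation R = 1 + ρ_b·K_d/n = 1 + 1.79×1.3/0.28 = 9.311
Contaminant velocity v_c = v/R = 0.4278/9.311 = 0.04595 m/d
t = L/v_c = 661/0.04595 = 14390 d
   = 14390/365 = 39.4 yr

39.4 years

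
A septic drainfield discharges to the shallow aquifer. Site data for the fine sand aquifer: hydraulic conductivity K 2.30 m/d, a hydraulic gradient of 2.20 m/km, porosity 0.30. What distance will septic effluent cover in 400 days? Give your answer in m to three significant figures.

Darcy flux q = K·i = 2.30 × 0.0022 = 0.005060 m/d
v = Ki/n = 2.30·0.0022/0.30 = 0.01687 m/d
L = v × T = 0.01687 × 400 = 6.747 m

6.75 m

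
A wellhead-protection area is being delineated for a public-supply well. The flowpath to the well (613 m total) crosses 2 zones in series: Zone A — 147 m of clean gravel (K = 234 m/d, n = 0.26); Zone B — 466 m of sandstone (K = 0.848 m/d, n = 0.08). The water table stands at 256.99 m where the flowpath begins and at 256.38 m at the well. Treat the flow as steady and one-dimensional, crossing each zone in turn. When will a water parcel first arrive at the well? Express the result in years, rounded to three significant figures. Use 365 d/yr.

Total head drop ΔH = 256.99 − 256.38 = 0.61 m
Continuity: the same q passes through each zone, so ΔH = q·Σ(L_j/K_j) — the zones act as resistances in series.
Σ(L/K) = 147/234 + 466/0.848 = 0.6282 + 549.5 = 550.2 d
q = ΔH / Σ(L/K) = 0.61 / 550.2 = 0.001109 m/d (same in every zone)
Zone A: v = q/n = 0.001109/0.26 = 0.004265 m/d → t_A = 147/0.004265 = 34470 d
Zone B: v = q/n = 0.001109/0.08 = 0.01386 m/d → t_B = 466/0.01386 = 33620 d
Total t = 34470 + 33620 = 68090 d
   = 68090 / 365 = 187 yr

187 years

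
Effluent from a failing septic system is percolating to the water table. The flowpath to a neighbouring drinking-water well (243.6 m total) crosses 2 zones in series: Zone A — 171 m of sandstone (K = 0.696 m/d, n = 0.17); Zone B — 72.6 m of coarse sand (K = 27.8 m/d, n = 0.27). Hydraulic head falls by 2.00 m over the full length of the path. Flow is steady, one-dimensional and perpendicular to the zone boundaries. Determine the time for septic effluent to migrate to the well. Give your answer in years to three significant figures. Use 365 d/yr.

16.6 years

Continuity: the same q passes through each zone, so ΔH = q·Σ(L_j/K_j) — the zones act as resistances in series.
Σ(L/K) = 171/0.696 + 72.6/27.8 = 245.7 + 2.612 = 248.3 d
q = ΔH / Σ(L/K) = 2.00 / 248.3 = 0.008055 m/d (same in every zone)
Zone A: v = q/n = 0.008055/0.17 = 0.04738 m/d → t_A = 171/0.04738 = 3609 d
Zone B: v = q/n = 0.008055/0.27 = 0.02983 m/d → t_B = 72.6/0.02983 = 2434 d
Total t = 3609 + 2434 = 6043 d
   = 6043 / 365 = 16.6 yr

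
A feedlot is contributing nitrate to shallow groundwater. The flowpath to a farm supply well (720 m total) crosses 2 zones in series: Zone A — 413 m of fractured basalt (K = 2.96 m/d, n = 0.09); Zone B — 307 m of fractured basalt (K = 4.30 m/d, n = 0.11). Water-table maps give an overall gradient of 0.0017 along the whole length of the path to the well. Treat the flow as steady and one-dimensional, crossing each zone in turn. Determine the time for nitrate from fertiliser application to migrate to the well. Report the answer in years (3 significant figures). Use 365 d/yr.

For zones in series the flux q is common to all zones; the equivalent conductivity is the harmonic (thickness-weighted) mean, K_eq = L_total / Σ(L_j/K_j).
Σ(L/K) = 413/2.96 + 307/4.30 = 139.5 + 71.40 = 210.9 d
K_eq = L_total / Σ(L/K) = 720 / 210.9 = 3.414 m/d
q = K_eq · i = 3.414 × 0.0017 = 0.005803 m/d (same in every zone)
Zone A: v = q/n = 0.005803/0.09 = 0.06448 m/d → t_A = 413/0.06448 = 6405 d
Zone B: v = q/n = 0.005803/0.11 = 0.05276 m/d → t_B = 307/0.05276 = 5819 d
Total t = 6405 + 5819 = 12220 d
   = 12220 / 365 = 33.5 yr

33.5 years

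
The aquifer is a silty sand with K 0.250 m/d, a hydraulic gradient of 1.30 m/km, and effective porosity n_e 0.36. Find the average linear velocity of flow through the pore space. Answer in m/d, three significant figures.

q = Ki = 0.250 × 0.0013 = 3.250e-4 m/d
Seepage velocity v = q / n = 3.250e-4 / 0.36 = 9.028e-4 m/d

9.03e-4 m/d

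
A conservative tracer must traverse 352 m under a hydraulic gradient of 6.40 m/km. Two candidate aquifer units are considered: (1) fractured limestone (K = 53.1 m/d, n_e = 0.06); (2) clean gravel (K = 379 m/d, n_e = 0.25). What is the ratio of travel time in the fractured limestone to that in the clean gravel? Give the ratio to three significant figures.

Unit 1 (fractured limestone): v = 53.1×0.0064/0.06 = 5.664 m/d, t = 352/5.664 = 62.15 d
Unit 2 (clean gravel): v = 379×0.0064/0.25 = 9.702 m/d, t = 352/9.702 = 36.28 d
t(fractured limestone) / t(clean gravel) = 62.15/36.28 = 1.71

1.71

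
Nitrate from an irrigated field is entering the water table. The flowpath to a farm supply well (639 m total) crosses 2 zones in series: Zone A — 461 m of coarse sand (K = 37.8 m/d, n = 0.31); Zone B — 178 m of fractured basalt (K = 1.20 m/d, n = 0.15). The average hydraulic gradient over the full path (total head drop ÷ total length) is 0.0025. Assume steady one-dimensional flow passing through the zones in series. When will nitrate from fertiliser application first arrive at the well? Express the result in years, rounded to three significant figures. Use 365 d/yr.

Steady 1-D flow in series ⇒ the Darcy flux q is identical in every zone and the zone head losses add (resistances L/K in series).
Σ(L/K) = 461/37.8 + 178/1.20 = 12.20 + 148.3 = 160.5 d
K_eq = L_total / Σ(L/K) = 639 / 160.5 = 3.981 m/d
q = K_eq · i = 3.981 × 0.0025 = 0.009951 m/d (same in every zone)
Zone A: v = q/n = 0.009951/0.31 = 0.03210 m/d → t_A = 461/0.03210 = 14360 d
Zone B: v = q/n = 0.009951/0.15 = 0.06634 m/d → t_B = 178/0.06634 = 2683 d
Total t = 14360 + 2683 = 17040 d
   = 17040 / 365 = 46.7 yr

46.7 years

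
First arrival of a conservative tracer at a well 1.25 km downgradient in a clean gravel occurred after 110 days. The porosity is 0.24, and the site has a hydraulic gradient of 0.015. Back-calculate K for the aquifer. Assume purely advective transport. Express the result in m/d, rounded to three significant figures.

182 m/d

L = 1.25 km = 1250 m
v = L / t = 1250 / 110 = 11.36 m/d
K = v · n / i = 11.36 × 0.24 / 0.015 = 182 m/d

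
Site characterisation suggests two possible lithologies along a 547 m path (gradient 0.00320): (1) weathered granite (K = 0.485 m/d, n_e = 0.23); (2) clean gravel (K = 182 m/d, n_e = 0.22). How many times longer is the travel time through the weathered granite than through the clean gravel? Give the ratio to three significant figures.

392

Unit 1 (weathered granite): v = 0.485×0.0032/0.23 = 0.006748 m/d, t = 547/0.006748 = 81060 d
Unit 2 (clean gravel): v = 182×0.0032/0.22 = 2.647 m/d, t = 547/2.647 = 206.6 d
t(weathered granite) / t(clean gravel) = 81060/206.6 = 392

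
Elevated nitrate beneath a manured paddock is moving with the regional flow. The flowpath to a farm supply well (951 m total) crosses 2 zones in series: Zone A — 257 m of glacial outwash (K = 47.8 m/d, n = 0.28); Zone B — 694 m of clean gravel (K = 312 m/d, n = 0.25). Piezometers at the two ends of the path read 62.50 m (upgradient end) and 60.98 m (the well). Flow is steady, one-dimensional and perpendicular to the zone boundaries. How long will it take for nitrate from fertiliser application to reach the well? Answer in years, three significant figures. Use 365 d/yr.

Total head drop ΔH = 62.50 − 60.98 = 1.52 m
Steady 1-D flow in series ⇒ the Darcy flux q is identical in every zone and the zone head losses add (resistances L/K in series).
Σ(L/K) = 257/47.8 + 694/312 = 5.377 + 2.224 = 7.601 d
q = ΔH / Σ(L/K) = 1.52 / 7.601 = 0.2000 m/d (same in every zone)
Zone A: v = q/n = 0.2000/0.28 = 0.7142 m/d → t_A = 257/0.7142 = 359.8 d
Zone B: v = q/n = 0.2000/0.25 = 0.7999 m/d → t_B = 694/0.7999 = 867.6 d
Total t = 359.8 + 867.6 = 1227 d
   = 1227 / 365 = 3.36 yr

3.36 years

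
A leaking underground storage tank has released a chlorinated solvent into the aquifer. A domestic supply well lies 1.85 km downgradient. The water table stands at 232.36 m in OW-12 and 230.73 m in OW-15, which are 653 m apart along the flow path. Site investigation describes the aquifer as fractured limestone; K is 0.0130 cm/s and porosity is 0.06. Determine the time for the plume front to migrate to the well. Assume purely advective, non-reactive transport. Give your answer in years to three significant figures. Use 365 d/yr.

10.8 years

Hydraulic gradient i = (232.36 − 230.73) / 653 = 1.63 / 653 = 0.002496
K = 0.0130 cm/s × 864 = 11.23 m/d
q = Ki = 11.23 × 0.002496 = 0.02804 m/d
v_s = q/n_e = 0.02804/0.06 = 0.4673 m/d
L = 1.85 km = 1850 m
t = L / v = 1850 / 0.4673 = 3959 d
   = 3959 / 365 = 10.8 yr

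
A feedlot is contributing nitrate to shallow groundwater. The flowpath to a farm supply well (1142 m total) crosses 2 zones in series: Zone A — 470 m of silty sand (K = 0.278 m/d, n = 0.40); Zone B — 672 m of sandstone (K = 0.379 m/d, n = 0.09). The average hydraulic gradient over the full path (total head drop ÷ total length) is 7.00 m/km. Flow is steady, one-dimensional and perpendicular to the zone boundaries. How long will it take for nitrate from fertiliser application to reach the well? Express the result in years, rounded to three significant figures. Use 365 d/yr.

For zones in series the flux q is common to all zones; the equivalent conductivity is the harmonic (thickness-weighted) mean, K_eq = L_total / Σ(L_j/K_j).
Σ(L/K) = 470/0.278 + 672/0.379 = 1691 + 1773 = 3464 d
K_eq = L_total / Σ(L/K) = 1142 / 3464 = 0.3297 m/d
q = K_eq · i = 0.3297 × 0.0070 = 0.002308 m/d (same in every zone)
Zone A: v = q/n = 0.002308/0.40 = 0.005770 m/d → t_A = 470/0.005770 = 81460 d
Zone B: v = q/n = 0.002308/0.09 = 0.02564 m/d → t_B = 672/0.02564 = 26210 d
Total t = 81460 + 26210 = 107700 d
   = 107700 / 365 = 295 yr

295 years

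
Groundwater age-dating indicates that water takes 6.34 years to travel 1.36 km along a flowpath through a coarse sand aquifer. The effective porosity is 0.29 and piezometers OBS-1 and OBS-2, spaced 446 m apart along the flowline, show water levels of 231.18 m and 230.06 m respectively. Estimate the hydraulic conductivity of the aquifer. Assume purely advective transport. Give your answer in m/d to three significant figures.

Hydraulic gradient i = (231.18 − 230.06) / 446 = 1.12 / 446 = 0.002511
t = 6.34 years = 2314 d
L = 1.36 km = 1360 m
v = L / t = 1360 / 2314 = 0.5877 m/d
K = v · n / i = 0.5877 × 0.29 / 0.002511 = 67.9 m/d

67.9 m/d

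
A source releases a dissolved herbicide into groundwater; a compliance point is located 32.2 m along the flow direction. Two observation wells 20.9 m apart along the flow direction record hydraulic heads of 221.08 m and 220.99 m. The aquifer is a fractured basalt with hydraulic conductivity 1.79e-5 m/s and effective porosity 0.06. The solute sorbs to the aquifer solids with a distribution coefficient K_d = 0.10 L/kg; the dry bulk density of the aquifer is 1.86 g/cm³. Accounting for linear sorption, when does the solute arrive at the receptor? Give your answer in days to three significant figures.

Hydraulic gradient i = (221.08 − 220.99) / 20.9 = 0.09 / 20.9 = 0.004306
K = 1.79e-5 m/s × 86400 s/d = 1.547 m/d
Darcy flux q = K·i = 1.547 × 0.004306 = 0.006660 m/d
v_s = q/n_e = 0.006660/0.06 = 0.1110 m/d
Retardation R = 1 + ρ_b·K_d/n = 1 + 1.86×0.10/0.06 = 4.100
Contaminant velocity v_c = v/R = 0.1110/4.100 = 0.02707 m/d
t = L/v_c = 32.2/0.02707 = 1189 d

1190 days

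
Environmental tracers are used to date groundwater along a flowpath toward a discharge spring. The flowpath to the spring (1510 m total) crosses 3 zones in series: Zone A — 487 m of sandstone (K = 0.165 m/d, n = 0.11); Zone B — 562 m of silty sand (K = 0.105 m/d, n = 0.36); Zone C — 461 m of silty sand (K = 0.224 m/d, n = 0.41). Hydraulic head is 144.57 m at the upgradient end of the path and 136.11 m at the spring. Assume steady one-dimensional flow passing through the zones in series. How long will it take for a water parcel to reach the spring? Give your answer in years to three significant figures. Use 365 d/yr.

Total head drop ΔH = 144.57 − 136.11 = 8.46 m
Steady 1-D flow in series ⇒ the Darcy flux q is identical in every zone and the zone head losses add (resistances L/K in series).
Σ(L/K) = 487/0.165 + 562/0.105 + 461/0.224 = 2952 + 5352 + 2058 = 10360 d
q = ΔH / Σ(L/K) = 8.46 / 10360 = 8.165e-4 m/d (same in every zone)
Zone A: v = q/n = 8.165e-4/0.11 = 0.007422 m/d → t_A = 487/0.007422 = 65610 d
Zone B: v = q/n = 8.165e-4/0.36 = 0.002268 m/d → t_B = 562/0.002268 = 247800 d
Zone C: v = q/n = 8.165e-4/0.41 = 0.001991 m/d → t_C = 461/0.001991 = 231500 d
Total t = 65610 + 247800 + 231500 = 544900 d
   = 544900 / 365 = 1490 yr

1490 years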